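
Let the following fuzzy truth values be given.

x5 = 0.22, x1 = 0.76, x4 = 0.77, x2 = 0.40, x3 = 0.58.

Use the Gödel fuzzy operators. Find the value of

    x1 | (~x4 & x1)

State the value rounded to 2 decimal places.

~x4 = 1 − 0.77 = 0.23
~x4 & x1 = min(a, b) on (0.23, 0.76) = 0.23
x1 | (~x4 & x1) = max(a, b) on (0.76, 0.23) = 0.76

0.76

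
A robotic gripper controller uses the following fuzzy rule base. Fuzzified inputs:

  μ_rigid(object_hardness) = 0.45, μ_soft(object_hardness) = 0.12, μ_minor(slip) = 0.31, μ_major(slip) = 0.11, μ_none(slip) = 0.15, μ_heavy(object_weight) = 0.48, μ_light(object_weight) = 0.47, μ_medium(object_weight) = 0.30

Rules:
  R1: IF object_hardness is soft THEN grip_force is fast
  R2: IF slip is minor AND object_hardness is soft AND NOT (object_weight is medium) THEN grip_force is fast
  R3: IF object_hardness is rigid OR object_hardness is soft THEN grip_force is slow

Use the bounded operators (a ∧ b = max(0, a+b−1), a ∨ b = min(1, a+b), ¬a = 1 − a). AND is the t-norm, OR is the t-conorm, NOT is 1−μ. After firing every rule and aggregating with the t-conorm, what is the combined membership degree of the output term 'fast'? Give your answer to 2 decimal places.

R1: soft=0.12 → w = 0.12
R2: minor=0.31, soft=0.12, ¬medium=1−0.30=0.70; AND[max(0, a+b−1)] → w = 0.00
R3: rigid=0.45, soft=0.12; OR[min(1, a+b)] → w = 0.57
Rules with consequent 'fast': {R1, R2} → strengths 0.12, 0.00
Aggregate via t-conorm [min(1, a+b)]: 0.12

0.12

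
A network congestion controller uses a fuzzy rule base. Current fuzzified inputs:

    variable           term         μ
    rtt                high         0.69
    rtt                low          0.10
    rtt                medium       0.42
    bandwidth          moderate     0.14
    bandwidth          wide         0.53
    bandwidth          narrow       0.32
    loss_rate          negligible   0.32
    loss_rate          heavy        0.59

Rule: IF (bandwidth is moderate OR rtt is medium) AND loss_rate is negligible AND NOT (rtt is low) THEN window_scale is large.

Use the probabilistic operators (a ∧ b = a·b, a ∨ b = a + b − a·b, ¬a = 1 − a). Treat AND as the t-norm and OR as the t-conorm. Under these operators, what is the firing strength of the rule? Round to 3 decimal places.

firing strength: (moderate=0.14 OR medium=0.42) = 0.5012; AND[a·b] with negligible=0.32, ¬low=1−0.10=0.90 → w = 0.1443

0.144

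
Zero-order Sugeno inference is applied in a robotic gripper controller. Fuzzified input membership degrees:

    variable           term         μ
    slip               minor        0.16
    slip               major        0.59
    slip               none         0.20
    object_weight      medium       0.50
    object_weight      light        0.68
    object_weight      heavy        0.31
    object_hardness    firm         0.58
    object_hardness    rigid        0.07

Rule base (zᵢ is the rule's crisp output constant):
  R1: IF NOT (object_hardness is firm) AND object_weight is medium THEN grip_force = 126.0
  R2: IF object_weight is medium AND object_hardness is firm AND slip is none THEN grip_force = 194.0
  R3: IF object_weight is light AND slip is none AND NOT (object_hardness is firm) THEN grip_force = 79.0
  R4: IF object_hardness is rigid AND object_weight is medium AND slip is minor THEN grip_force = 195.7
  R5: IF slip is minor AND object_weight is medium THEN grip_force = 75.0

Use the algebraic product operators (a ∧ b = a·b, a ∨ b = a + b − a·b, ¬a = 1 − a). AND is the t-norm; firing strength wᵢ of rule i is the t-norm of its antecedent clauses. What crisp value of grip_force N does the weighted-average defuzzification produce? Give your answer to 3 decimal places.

R1 (z=126.0): ¬firm=1−0.58=0.42, medium=0.50; AND[a·b] → w = 0.2100
R2 (z=194.0): medium=0.50, firm=0.58, none=0.20; AND[a·b] → w = 0.0580
R3 (z=79.0): light=0.68, none=0.20, ¬firm=1−0.58=0.42; AND[a·b] → w = 0.0571
R4 (z=195.7): rigid=0.07, medium=0.50, minor=0.16; AND[a·b] → w = 0.0056
R5 (z=75.0): minor=0.16, medium=0.50; AND[a·b] → w = 0.0800
Weighted average = (0.2100·126.0 + 0.0580·194.0 + 0.0571·79.0 + 0.0056·195.7 + 0.0800·75.0) / (0.2100 + 0.0580 + 0.0571 + 0.0056 + 0.0800)
  = 49.3204 / 0.4107 = 120.083

120.083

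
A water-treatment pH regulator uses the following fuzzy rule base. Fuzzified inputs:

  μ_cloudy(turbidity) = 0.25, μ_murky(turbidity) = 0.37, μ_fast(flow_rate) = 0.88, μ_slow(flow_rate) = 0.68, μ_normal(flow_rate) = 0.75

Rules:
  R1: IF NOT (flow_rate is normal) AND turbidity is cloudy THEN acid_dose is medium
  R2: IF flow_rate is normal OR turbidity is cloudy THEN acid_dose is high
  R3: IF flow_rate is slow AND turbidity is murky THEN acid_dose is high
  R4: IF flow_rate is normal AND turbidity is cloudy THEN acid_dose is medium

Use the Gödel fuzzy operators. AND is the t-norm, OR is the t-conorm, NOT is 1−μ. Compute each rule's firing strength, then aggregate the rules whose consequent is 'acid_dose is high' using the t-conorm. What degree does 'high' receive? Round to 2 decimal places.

R1: ¬normal=1−0.75=0.25, cloudy=0.25; AND[min(a, b)] → w = 0.25
R2: normal=0.75, cloudy=0.25; OR[max(a, b)] → w = 0.75
R3: slow=0.68, murky=0.37; AND[min(a, b)] → w = 0.37
R4: normal=0.75, cloudy=0.25; AND[min(a, b)] → w = 0.25
Rules with consequent 'high': {R2, R3} → strengths 0.75, 0.37
Aggregate via t-conorm [max(a, b)]: 0.75

0.75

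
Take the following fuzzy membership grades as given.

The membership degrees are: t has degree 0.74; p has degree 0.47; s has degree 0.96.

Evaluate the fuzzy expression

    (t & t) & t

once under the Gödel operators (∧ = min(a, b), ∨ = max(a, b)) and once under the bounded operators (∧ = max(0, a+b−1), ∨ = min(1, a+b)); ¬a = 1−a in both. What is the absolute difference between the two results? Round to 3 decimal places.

0.520

Under Gödel:
  t & t = min(a, b) on (0.74, 0.74) = 0.74
  (t & t) & t = min(a, b) on (0.74, 0.74) = 0.74
  → value = 0.7400
Under bounded:
  t & t = max(0, a+b−1) on (0.74, 0.74) = 0.48
  (t & t) & t = max(0, a+b−1) on (0.48, 0.74) = 0.22
  → value = 0.2200
|0.7400 − 0.2200| = 0.520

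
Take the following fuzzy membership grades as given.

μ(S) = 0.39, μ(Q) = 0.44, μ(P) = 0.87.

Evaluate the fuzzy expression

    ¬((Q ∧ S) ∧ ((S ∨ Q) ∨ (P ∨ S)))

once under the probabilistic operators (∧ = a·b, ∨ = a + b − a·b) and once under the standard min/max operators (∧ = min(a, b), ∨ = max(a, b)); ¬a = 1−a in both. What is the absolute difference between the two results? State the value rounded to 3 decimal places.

Under probabilistic:
  Q ∧ S = a·b on (0.4400, 0.3900) = 0.1716
  S ∨ Q = a + b − a·b on (0.3900, 0.4400) = 0.6584
  P ∨ S = a + b − a·b on (0.8700, 0.3900) = 0.9207
  (S ∨ Q) ∨ (P ∨ S) = a + b − a·b on (0.6584, 0.9207) = 0.9729
  (Q ∧ S) ∧ ((S ∨ Q) ∨ (P ∨ S)) = a·b on (0.1716, 0.9729) = 0.1670
  ¬((Q ∧ S) ∧ ((S ∨ Q) ∨ (P ∨ S))) = 1 − 0.1670 = 0.8330
  → value = 0.8330
Under standard min/max:
  Q ∧ S = min(a, b) on (0.44, 0.39) = 0.39
  S ∨ Q = max(a, b) on (0.39, 0.44) = 0.44
  P ∨ S = max(a, b) on (0.87, 0.39) = 0.87
  (S ∨ Q) ∨ (P ∨ S) = max(a, b) on (0.44, 0.87) = 0.87
  (Q ∧ S) ∧ ((S ∨ Q) ∨ (P ∨ S)) = min(a, b) on (0.39, 0.87) = 0.39
  ¬((Q ∧ S) ∧ ((S ∨ Q) ∨ (P ∨ S))) = 1 − 0.39 = 0.61
  → value = 0.6100
|0.8330 − 0.6100| = 0.223

0.223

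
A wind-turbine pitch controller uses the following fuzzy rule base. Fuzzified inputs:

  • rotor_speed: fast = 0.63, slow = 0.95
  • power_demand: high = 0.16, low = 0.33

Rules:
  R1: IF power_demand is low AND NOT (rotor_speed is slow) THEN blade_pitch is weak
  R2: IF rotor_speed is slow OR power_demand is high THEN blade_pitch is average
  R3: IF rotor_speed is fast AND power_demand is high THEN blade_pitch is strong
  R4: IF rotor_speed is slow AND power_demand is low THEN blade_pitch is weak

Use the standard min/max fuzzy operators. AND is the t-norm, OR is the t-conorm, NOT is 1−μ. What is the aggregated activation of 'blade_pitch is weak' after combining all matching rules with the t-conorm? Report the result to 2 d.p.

R1: low=0.33, ¬slow=1−0.95=0.05; AND[min(a, b)] → w = 0.05
R2: slow=0.95, high=0.16; OR[max(a, b)] → w = 0.95
R3: fast=0.63, high=0.16; AND[min(a, b)] → w = 0.16
R4: slow=0.95, low=0.33; AND[min(a, b)] → w = 0.33
Rules with consequent 'weak': {R1, R4} → strengths 0.05, 0.33
Aggregate via t-conorm [max(a, b)]: 0.33

0.33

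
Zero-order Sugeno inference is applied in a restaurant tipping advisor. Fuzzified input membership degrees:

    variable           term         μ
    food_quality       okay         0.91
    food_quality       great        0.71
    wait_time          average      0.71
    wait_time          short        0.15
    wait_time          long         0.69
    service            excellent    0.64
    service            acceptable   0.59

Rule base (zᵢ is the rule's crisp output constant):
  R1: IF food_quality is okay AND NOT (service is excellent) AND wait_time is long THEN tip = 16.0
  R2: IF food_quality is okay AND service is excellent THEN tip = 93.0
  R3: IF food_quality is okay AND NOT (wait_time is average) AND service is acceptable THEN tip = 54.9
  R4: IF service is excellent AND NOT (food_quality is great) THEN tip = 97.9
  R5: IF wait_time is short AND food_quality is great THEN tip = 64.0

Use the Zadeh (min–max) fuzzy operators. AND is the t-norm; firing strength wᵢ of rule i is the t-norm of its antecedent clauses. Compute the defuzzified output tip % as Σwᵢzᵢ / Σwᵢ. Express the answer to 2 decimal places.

68.90

R1 (z=16.0): okay=0.91, ¬excellent=1−0.64=0.36, long=0.69; AND[min(a, b)] → w = 0.36
R2 (z=93.0): okay=0.91, excellent=0.64; AND[min(a, b)] → w = 0.64
R3 (z=54.9): okay=0.91, ¬average=1−0.71=0.29, acceptable=0.59; AND[min(a, b)] → w = 0.29
R4 (z=97.9): excellent=0.64, ¬great=1−0.71=0.29; AND[min(a, b)] → w = 0.29
R5 (z=64.0): short=0.15, great=0.71; AND[min(a, b)] → w = 0.15
Weighted average = (0.36·16.0 + 0.64·93.0 + 0.29·54.9 + 0.29·97.9 + 0.15·64.0) / (0.36 + 0.64 + 0.29 + 0.29 + 0.15)
  = 119.1920 / 1.7300 = 68.90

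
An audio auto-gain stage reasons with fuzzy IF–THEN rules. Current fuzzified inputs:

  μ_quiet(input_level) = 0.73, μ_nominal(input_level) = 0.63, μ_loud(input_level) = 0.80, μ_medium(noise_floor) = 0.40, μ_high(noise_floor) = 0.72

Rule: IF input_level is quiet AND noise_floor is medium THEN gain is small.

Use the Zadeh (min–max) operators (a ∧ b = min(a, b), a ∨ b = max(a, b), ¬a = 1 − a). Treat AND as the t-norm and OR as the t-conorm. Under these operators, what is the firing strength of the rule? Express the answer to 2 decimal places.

0.40

firing strength: quiet=0.73, medium=0.40; AND[min(a, b)] → w = 0.40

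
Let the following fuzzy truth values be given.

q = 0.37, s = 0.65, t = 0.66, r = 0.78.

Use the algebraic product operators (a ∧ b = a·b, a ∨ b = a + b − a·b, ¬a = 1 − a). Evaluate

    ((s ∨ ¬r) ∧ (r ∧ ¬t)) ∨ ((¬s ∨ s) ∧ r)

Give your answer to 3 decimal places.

0.679

¬r = 1 − 0.7800 = 0.2200
s ∨ ¬r = a + b − a·b on (0.6500, 0.2200) = 0.7270
¬t = 1 − 0.6600 = 0.3400
r ∧ ¬t = a·b on (0.7800, 0.3400) = 0.2652
(s ∨ ¬r) ∧ (r ∧ ¬t) = a·b on (0.7270, 0.2652) = 0.1928
¬s = 1 − 0.6500 = 0.3500
¬s ∨ s = a + b − a·b on (0.3500, 0.6500) = 0.7725
(¬s ∨ s) ∧ r = a·b on (0.7725, 0.7800) = 0.6026
((s ∨ ¬r) ∧ (r ∧ ¬t)) ∨ ((¬s ∨ s) ∧ r) = a + b − a·b on (0.1928, 0.6026) = 0.6792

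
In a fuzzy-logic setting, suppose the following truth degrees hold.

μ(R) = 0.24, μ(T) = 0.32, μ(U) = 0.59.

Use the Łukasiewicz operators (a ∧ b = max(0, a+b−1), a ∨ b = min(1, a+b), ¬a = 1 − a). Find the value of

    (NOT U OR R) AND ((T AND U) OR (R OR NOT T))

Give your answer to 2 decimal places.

NOT U = 1 − 0.59 = 0.41
NOT U OR R = min(1, a+b) on (0.41, 0.24) = 0.65
T AND U = max(0, a+b−1) on (0.32, 0.59) = 0.00
NOT T = 1 − 0.32 = 0.68
R OR NOT T = min(1, a+b) on (0.24, 0.68) = 0.92
(T AND U) OR (R OR NOT T) = min(1, a+b) on (0.00, 0.92) = 0.92
(NOT U OR R) AND ((T AND U) OR (R OR NOT T)) = max(0, a+b−1) on (0.65, 0.92) = 0.57

0.57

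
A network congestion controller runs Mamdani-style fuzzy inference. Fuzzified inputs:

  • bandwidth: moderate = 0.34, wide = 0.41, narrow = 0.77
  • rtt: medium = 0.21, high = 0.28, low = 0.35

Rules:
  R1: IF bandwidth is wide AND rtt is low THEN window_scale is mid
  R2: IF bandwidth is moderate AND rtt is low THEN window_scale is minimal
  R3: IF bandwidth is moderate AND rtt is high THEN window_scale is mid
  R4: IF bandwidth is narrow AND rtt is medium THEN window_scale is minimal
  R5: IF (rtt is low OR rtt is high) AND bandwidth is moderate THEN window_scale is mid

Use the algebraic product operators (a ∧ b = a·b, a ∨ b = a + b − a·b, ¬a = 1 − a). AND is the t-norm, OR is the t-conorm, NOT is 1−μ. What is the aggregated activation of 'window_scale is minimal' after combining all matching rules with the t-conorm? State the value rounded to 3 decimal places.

0.261

R1: wide=0.41, low=0.35; AND[a·b] → w = 0.1435
R2: moderate=0.34, low=0.35; AND[a·b] → w = 0.1190
R3: moderate=0.34, high=0.28; AND[a·b] → w = 0.0952
R4: narrow=0.77, medium=0.21; AND[a·b] → w = 0.1617
R5: (low=0.35 OR high=0.28) = 0.5320; AND[a·b] with moderate=0.34 → w = 0.1809
Rules with consequent 'minimal': {R2, R4} → strengths 0.1190, 0.1617
Aggregate via t-conorm [a + b − a·b]: 0.2615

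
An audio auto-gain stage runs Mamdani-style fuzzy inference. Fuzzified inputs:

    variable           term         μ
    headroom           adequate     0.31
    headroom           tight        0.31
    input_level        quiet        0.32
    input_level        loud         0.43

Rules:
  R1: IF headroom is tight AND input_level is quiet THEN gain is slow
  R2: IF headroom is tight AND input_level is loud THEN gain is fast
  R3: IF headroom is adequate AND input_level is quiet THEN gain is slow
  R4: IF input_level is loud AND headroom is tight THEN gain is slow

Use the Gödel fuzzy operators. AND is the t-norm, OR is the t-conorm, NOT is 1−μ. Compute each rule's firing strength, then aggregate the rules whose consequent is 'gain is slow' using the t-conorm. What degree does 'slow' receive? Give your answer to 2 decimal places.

0.31

R1: tight=0.31, quiet=0.32; AND[min(a, b)] → w = 0.31
R2: tight=0.31, loud=0.43; AND[min(a, b)] → w = 0.31
R3: adequate=0.31, quiet=0.32; AND[min(a, b)] → w = 0.31
R4: loud=0.43, tight=0.31; AND[min(a, b)] → w = 0.31
Rules with consequent 'slow': {R1, R3, R4} → strengths 0.31, 0.31, 0.31
Aggregate via t-conorm [max(a, b)]: 0.31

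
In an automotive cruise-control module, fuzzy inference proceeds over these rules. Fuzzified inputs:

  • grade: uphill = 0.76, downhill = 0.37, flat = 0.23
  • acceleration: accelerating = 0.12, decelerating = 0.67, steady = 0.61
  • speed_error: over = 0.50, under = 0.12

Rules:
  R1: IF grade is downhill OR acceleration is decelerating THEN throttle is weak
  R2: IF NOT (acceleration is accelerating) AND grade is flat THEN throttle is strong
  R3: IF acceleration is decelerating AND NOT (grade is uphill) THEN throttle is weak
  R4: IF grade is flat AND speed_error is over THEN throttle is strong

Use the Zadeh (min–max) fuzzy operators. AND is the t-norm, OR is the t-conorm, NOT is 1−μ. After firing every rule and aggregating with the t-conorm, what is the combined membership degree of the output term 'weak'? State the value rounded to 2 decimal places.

R1: downhill=0.37, decelerating=0.67; OR[max(a, b)] → w = 0.67
R2: ¬accelerating=1−0.12=0.88, flat=0.23; AND[min(a, b)] → w = 0.23
R3: decelerating=0.67, ¬uphill=1−0.76=0.24; AND[min(a, b)] → w = 0.24
R4: flat=0.23, over=0.50; AND[min(a, b)] → w = 0.23
Rules with consequent 'weak': {R1, R3} → strengths 0.67, 0.24
Aggregate via t-conorm [max(a, b)]: 0.67

0.67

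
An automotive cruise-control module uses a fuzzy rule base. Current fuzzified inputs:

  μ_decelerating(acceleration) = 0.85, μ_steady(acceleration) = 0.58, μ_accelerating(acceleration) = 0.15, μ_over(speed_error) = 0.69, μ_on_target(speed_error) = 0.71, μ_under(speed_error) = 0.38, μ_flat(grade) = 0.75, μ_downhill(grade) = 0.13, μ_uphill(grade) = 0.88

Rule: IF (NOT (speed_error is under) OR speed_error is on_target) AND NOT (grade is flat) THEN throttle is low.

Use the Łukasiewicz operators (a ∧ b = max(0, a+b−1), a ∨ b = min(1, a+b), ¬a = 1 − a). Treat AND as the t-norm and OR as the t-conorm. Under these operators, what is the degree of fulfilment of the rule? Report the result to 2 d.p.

0.25

firing strength: (¬under=1−0.38=0.62 OR on_target=0.71) = 1.00; AND[max(0, a+b−1)] with ¬flat=1−0.75=0.25 → w = 0.25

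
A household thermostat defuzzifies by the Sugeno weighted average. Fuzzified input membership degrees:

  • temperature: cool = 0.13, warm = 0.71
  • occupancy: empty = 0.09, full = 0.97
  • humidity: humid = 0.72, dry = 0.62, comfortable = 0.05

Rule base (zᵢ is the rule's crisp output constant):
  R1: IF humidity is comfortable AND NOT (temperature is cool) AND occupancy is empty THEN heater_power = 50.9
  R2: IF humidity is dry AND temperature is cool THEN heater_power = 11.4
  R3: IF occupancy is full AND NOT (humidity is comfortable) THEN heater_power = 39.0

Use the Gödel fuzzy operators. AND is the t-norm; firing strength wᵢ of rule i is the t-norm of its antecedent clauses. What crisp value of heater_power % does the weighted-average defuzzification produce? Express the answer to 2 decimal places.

36.35

R1 (z=50.9): comfortable=0.05, ¬cool=1−0.13=0.87, empty=0.09; AND[min(a, b)] → w = 0.05
R2 (z=11.4): dry=0.62, cool=0.13; AND[min(a, b)] → w = 0.13
R3 (z=39.0): full=0.97, ¬comfortable=1−0.05=0.95; AND[min(a, b)] → w = 0.95
Weighted average = (0.05·50.9 + 0.13·11.4 + 0.95·39.0) / (0.05 + 0.13 + 0.95)
  = 41.0770 / 1.1300 = 36.35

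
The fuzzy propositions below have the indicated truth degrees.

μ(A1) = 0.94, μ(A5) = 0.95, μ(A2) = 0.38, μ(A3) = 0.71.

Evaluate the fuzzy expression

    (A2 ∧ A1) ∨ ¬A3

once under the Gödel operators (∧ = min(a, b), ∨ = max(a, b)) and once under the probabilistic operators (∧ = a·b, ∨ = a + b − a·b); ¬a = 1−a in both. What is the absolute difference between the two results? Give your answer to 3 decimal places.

Under Gödel:
  A2 ∧ A1 = min(a, b) on (0.38, 0.94) = 0.38
  ¬A3 = 1 − 0.71 = 0.29
  (A2 ∧ A1) ∨ ¬A3 = max(a, b) on (0.38, 0.29) = 0.38
  → value = 0.3800
Under probabilistic:
  A2 ∧ A1 = a·b on (0.3800, 0.9400) = 0.3572
  ¬A3 = 1 − 0.7100 = 0.2900
  (A2 ∧ A1) ∨ ¬A3 = a + b − a·b on (0.3572, 0.2900) = 0.5436
  → value = 0.5436
|0.3800 − 0.5436| = 0.164

0.164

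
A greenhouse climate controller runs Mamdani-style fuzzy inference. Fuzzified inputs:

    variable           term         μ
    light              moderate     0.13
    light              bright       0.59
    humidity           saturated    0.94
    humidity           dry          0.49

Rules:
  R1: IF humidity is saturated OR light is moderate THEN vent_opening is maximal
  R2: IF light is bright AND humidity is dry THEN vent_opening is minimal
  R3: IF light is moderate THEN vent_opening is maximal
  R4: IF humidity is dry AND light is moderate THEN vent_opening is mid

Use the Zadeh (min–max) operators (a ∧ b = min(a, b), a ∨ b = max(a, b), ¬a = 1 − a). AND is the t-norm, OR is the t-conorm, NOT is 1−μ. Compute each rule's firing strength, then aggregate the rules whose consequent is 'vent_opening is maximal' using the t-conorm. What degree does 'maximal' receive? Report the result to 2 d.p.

0.94

R1: saturated=0.94, moderate=0.13; OR[max(a, b)] → w = 0.94
R2: bright=0.59, dry=0.49; AND[min(a, b)] → w = 0.49
R3: moderate=0.13 → w = 0.13
R4: dry=0.49, moderate=0.13; AND[min(a, b)] → w = 0.13
Rules with consequent 'maximal': {R1, R3} → strengths 0.94, 0.13
Aggregate via t-conorm [max(a, b)]: 0.94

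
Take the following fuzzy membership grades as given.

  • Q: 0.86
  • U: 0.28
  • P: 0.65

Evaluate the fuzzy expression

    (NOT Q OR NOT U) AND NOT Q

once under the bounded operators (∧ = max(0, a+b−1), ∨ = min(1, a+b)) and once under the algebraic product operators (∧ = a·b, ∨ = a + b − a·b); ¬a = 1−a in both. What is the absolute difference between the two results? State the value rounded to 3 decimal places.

0.106

Under bounded:
  NOT Q = 1 − 0.86 = 0.14
  NOT U = 1 − 0.28 = 0.72
  NOT Q OR NOT U = min(1, a+b) on (0.14, 0.72) = 0.86
  NOT Q = 1 − 0.86 = 0.14
  (NOT Q OR NOT U) AND NOT Q = max(0, a+b−1) on (0.86, 0.14) = 0.00
  → value = 0.0000
Under algebraic product:
  NOT Q = 1 − 0.8600 = 0.1400
  NOT U = 1 − 0.2800 = 0.7200
  NOT Q OR NOT U = a + b − a·b on (0.1400, 0.7200) = 0.7592
  NOT Q = 1 − 0.8600 = 0.1400
  (NOT Q OR NOT U) AND NOT Q = a·b on (0.7592, 0.1400) = 0.1063
  → value = 0.1063
|0.0000 − 0.1063| = 0.106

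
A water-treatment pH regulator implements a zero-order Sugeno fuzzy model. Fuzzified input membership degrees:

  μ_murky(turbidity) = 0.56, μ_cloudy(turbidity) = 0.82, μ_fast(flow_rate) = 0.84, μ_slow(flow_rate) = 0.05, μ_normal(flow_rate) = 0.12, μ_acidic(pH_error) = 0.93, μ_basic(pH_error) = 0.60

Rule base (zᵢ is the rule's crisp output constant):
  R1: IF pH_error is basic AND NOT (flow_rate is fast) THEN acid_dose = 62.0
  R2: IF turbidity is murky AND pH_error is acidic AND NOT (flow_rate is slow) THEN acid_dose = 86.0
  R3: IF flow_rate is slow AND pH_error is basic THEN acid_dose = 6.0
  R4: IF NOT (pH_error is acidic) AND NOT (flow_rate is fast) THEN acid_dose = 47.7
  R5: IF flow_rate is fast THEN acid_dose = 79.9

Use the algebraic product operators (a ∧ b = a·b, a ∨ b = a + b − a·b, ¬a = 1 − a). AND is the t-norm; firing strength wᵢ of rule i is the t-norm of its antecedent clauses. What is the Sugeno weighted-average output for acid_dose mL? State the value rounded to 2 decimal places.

R1 (z=62.0): basic=0.60, ¬fast=1−0.84=0.16; AND[a·b] → w = 0.0960
R2 (z=86.0): murky=0.56, acidic=0.93, ¬slow=1−0.05=0.95; AND[a·b] → w = 0.4948
R3 (z=6.0): slow=0.05, basic=0.60; AND[a·b] → w = 0.0300
R4 (z=47.7): ¬acidic=1−0.93=0.07, ¬fast=1−0.84=0.16; AND[a·b] → w = 0.0112
R5 (z=79.9): fast=0.84 → w = 0.8400
Weighted average = (0.0960·62.0 + 0.4948·86.0 + 0.0300·6.0 + 0.0112·47.7 + 0.8400·79.9) / (0.0960 + 0.4948 + 0.0300 + 0.0112 + 0.8400)
  = 116.3316 / 1.4720 = 79.03

79.03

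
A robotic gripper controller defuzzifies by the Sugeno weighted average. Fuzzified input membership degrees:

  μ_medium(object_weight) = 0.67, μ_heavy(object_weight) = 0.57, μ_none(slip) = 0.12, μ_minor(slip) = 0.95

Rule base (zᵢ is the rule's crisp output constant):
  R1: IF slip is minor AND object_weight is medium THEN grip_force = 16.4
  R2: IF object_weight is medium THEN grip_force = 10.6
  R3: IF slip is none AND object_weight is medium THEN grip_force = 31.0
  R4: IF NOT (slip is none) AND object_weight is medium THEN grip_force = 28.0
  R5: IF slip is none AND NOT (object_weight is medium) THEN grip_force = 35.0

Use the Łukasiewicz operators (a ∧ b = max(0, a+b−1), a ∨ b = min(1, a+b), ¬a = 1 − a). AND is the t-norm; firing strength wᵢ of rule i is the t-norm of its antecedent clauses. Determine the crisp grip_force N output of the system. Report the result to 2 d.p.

R1 (z=16.4): minor=0.95, medium=0.67; AND[max(0, a+b−1)] → w = 0.62
R2 (z=10.6): medium=0.67 → w = 0.67
R3 (z=31.0): none=0.12, medium=0.67; AND[max(0, a+b−1)] → w = 0.00
R4 (z=28.0): ¬none=1−0.12=0.88, medium=0.67; AND[max(0, a+b−1)] → w = 0.55
R5 (z=35.0): none=0.12, ¬medium=1−0.67=0.33; AND[max(0, a+b−1)] → w = 0.00
Weighted average = (0.62·16.4 + 0.67·10.6 + 0.00·31.0 + 0.55·28.0 + 0.00·35.0) / (0.62 + 0.67 + 0.00 + 0.55 + 0.00)
  = 32.6700 / 1.8400 = 17.76

17.76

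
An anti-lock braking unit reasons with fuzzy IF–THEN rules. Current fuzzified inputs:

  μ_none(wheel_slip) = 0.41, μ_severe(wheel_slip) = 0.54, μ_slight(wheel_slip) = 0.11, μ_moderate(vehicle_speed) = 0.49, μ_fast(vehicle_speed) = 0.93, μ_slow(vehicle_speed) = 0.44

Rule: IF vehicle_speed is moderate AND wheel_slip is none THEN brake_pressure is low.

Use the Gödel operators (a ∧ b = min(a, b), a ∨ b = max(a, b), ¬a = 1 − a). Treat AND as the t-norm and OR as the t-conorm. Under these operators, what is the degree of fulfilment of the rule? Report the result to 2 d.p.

firing strength: moderate=0.49, none=0.41; AND[min(a, b)] → w = 0.41

0.41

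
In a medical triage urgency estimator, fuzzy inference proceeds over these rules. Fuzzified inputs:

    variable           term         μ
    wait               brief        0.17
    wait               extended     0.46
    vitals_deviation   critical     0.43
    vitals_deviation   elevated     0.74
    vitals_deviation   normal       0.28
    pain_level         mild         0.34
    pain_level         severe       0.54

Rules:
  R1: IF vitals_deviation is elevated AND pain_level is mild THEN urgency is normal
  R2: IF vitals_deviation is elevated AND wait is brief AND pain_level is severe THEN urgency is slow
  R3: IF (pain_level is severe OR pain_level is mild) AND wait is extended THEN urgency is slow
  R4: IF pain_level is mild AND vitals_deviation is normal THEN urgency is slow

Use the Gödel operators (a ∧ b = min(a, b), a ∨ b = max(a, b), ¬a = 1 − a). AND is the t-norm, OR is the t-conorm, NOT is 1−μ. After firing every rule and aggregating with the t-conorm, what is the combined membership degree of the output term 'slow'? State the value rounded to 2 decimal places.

0.46

R1: elevated=0.74, mild=0.34; AND[min(a, b)] → w = 0.34
R2: elevated=0.74, brief=0.17, severe=0.54; AND[min(a, b)] → w = 0.17
R3: (severe=0.54 OR mild=0.34) = 0.54; AND[min(a, b)] with extended=0.46 → w = 0.46
R4: mild=0.34, normal=0.28; AND[min(a, b)] → w = 0.28
Rules with consequent 'slow': {R2, R3, R4} → strengths 0.17, 0.46, 0.28
Aggregate via t-conorm [max(a, b)]: 0.46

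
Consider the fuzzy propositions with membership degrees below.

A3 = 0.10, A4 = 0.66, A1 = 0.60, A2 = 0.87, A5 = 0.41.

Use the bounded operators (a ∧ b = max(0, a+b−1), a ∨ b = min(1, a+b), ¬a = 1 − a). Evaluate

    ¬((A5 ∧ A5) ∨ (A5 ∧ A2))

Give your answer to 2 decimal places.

0.72

A5 ∧ A5 = max(0, a+b−1) on (0.41, 0.41) = 0.00
A5 ∧ A2 = max(0, a+b−1) on (0.41, 0.87) = 0.28
(A5 ∧ A5) ∨ (A5 ∧ A2) = min(1, a+b) on (0.00, 0.28) = 0.28
¬((A5 ∧ A5) ∨ (A5 ∧ A2)) = 1 − 0.28 = 0.72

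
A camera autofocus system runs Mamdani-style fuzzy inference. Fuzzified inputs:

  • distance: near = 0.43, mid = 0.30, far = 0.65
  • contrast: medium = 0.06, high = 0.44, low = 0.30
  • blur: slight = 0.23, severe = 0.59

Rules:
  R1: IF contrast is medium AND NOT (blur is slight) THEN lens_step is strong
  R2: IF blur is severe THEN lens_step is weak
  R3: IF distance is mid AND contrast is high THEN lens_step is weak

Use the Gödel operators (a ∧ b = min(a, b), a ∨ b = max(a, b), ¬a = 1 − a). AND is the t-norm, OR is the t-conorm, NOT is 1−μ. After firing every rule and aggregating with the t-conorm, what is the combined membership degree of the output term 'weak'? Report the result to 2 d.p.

0.59

R1: medium=0.06, ¬slight=1−0.23=0.77; AND[min(a, b)] → w = 0.06
R2: severe=0.59 → w = 0.59
R3: mid=0.30, high=0.44; AND[min(a, b)] → w = 0.30
Rules with consequent 'weak': {R2, R3} → strengths 0.59, 0.30
Aggregate via t-conorm [max(a, b)]: 0.59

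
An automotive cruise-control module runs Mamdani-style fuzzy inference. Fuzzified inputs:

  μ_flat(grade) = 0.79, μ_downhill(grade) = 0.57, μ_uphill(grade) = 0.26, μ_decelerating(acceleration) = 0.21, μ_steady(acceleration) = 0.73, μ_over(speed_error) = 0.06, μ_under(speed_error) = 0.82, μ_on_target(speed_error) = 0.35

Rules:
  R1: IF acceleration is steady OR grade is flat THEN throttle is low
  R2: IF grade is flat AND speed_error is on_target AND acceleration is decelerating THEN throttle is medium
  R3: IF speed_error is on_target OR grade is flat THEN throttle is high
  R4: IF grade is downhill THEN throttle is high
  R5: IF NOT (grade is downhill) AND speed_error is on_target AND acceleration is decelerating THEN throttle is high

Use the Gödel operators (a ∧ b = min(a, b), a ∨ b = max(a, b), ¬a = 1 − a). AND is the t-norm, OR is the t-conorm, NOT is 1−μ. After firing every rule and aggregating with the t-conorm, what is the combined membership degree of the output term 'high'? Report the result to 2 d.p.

0.79

R1: steady=0.73, flat=0.79; OR[max(a, b)] → w = 0.79
R2: flat=0.79, on_target=0.35, decelerating=0.21; AND[min(a, b)] → w = 0.21
R3: on_target=0.35, flat=0.79; OR[max(a, b)] → w = 0.79
R4: downhill=0.57 → w = 0.57
R5: ¬downhill=1−0.57=0.43, on_target=0.35, decelerating=0.21; AND[min(a, b)] → w = 0.21
Rules with consequent 'high': {R3, R4, R5} → strengths 0.79, 0.57, 0.21
Aggregate via t-conorm [max(a, b)]: 0.79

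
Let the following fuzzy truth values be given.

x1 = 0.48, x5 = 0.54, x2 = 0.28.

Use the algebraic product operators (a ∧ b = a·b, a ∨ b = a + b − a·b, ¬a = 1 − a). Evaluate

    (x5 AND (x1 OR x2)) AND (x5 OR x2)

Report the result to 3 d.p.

0.226

x1 OR x2 = a + b − a·b on (0.4800, 0.2800) = 0.6256
x5 AND (x1 OR x2) = a·b on (0.5400, 0.6256) = 0.3378
x5 OR x2 = a + b − a·b on (0.5400, 0.2800) = 0.6688
(x5 AND (x1 OR x2)) AND (x5 OR x2) = a·b on (0.3378, 0.6688) = 0.2259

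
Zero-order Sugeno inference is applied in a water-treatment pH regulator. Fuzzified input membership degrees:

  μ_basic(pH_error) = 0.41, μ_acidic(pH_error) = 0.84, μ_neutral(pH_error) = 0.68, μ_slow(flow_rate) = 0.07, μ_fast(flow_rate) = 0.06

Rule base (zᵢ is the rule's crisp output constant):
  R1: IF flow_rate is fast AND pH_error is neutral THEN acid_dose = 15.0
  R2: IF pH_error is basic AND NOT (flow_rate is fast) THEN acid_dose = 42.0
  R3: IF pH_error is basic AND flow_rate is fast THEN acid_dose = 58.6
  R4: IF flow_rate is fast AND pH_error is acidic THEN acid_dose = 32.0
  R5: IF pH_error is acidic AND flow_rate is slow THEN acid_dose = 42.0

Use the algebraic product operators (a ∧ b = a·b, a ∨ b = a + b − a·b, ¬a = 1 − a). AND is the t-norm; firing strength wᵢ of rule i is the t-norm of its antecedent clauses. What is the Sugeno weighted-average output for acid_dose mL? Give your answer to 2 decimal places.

R1 (z=15.0): fast=0.06, neutral=0.68; AND[a·b] → w = 0.0408
R2 (z=42.0): basic=0.41, ¬fast=1−0.06=0.94; AND[a·b] → w = 0.3854
R3 (z=58.6): basic=0.41, fast=0.06; AND[a·b] → w = 0.0246
R4 (z=32.0): fast=0.06, acidic=0.84; AND[a·b] → w = 0.0504
R5 (z=42.0): acidic=0.84, slow=0.07; AND[a·b] → w = 0.0588
Weighted average = (0.0408·15.0 + 0.3854·42.0 + 0.0246·58.6 + 0.0504·32.0 + 0.0588·42.0) / (0.0408 + 0.3854 + 0.0246 + 0.0504 + 0.0588)
  = 22.3228 / 0.5600 = 39.86

39.86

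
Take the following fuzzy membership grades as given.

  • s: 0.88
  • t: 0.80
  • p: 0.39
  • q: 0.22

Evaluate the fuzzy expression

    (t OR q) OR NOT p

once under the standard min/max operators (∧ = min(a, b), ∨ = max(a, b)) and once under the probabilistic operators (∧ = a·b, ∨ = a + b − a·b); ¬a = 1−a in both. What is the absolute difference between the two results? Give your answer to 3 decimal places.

Under standard min/max:
  t OR q = max(a, b) on (0.80, 0.22) = 0.80
  NOT p = 1 − 0.39 = 0.61
  (t OR q) OR NOT p = max(a, b) on (0.80, 0.61) = 0.80
  → value = 0.8000
Under probabilistic:
  t OR q = a + b − a·b on (0.8000, 0.2200) = 0.8440
  NOT p = 1 − 0.3900 = 0.6100
  (t OR q) OR NOT p = a + b − a·b on (0.8440, 0.6100) = 0.9392
  → value = 0.9392
|0.8000 − 0.9392| = 0.139

0.139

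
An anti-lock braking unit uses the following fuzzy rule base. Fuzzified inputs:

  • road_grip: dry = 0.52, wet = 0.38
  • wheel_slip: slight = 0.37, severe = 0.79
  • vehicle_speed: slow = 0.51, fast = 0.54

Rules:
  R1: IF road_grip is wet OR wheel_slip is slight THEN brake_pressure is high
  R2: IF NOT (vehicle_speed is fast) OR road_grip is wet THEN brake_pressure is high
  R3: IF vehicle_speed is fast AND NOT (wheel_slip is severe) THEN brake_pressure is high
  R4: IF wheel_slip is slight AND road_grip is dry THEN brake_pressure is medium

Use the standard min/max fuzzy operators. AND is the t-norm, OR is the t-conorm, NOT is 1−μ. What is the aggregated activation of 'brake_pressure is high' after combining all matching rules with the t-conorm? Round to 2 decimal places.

0.46

R1: wet=0.38, slight=0.37; OR[max(a, b)] → w = 0.38
R2: ¬fast=1−0.54=0.46, wet=0.38; OR[max(a, b)] → w = 0.46
R3: fast=0.54, ¬severe=1−0.79=0.21; AND[min(a, b)] → w = 0.21
R4: slight=0.37, dry=0.52; AND[min(a, b)] → w = 0.37
Rules with consequent 'high': {R1, R2, R3} → strengths 0.38, 0.46, 0.21
Aggregate via t-conorm [max(a, b)]: 0.46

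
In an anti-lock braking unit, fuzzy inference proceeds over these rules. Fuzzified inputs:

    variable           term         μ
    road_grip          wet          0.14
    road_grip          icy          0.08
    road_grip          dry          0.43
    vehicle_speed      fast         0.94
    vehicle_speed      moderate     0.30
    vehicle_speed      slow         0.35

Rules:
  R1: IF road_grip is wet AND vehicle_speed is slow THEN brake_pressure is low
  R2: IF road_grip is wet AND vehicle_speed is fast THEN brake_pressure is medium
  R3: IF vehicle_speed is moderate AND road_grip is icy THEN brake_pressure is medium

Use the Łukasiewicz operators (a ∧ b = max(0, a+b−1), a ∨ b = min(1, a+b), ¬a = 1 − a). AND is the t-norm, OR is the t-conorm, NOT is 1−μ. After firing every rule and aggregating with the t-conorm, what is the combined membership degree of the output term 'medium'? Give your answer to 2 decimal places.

0.08

R1: wet=0.14, slow=0.35; AND[max(0, a+b−1)] → w = 0.00
R2: wet=0.14, fast=0.94; AND[max(0, a+b−1)] → w = 0.08
R3: moderate=0.30, icy=0.08; AND[max(0, a+b−1)] → w = 0.00
Rules with consequent 'medium': {R2, R3} → strengths 0.08, 0.00
Aggregate via t-conorm [min(1, a+b)]: 0.08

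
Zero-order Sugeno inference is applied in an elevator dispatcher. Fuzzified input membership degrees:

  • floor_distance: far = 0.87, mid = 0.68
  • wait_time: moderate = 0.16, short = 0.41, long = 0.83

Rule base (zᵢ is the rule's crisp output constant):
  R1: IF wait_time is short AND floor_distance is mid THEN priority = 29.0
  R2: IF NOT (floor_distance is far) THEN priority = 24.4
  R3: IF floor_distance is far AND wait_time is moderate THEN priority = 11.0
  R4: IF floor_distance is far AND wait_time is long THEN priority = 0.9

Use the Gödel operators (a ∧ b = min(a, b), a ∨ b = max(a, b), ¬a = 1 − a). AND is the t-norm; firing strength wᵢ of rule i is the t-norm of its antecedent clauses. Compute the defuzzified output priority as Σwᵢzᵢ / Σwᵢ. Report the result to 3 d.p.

11.483

R1 (z=29.0): short=0.41, mid=0.68; AND[min(a, b)] → w = 0.41
R2 (z=24.4): ¬far=1−0.87=0.13 → w = 0.13
R3 (z=11.0): far=0.87, moderate=0.16; AND[min(a, b)] → w = 0.16
R4 (z=0.9): far=0.87, long=0.83; AND[min(a, b)] → w = 0.83
Weighted average = (0.41·29.0 + 0.13·24.4 + 0.16·11.0 + 0.83·0.9) / (0.41 + 0.13 + 0.16 + 0.83)
  = 17.5690 / 1.5300 = 11.483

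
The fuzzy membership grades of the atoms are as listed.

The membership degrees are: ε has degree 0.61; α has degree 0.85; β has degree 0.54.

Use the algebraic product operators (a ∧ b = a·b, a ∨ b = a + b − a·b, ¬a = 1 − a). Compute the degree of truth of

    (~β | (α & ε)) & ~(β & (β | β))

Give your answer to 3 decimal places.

~β = 1 − 0.5400 = 0.4600
α & ε = a·b on (0.8500, 0.6100) = 0.5185
~β | (α & ε) = a + b − a·b on (0.4600, 0.5185) = 0.7400
β | β = a + b − a·b on (0.5400, 0.5400) = 0.7884
β & (β | β) = a·b on (0.5400, 0.7884) = 0.4257
~(β & (β | β)) = 1 − 0.4257 = 0.5743
(~β | (α & ε)) & ~(β & (β | β)) = a·b on (0.7400, 0.5743) = 0.4249

0.425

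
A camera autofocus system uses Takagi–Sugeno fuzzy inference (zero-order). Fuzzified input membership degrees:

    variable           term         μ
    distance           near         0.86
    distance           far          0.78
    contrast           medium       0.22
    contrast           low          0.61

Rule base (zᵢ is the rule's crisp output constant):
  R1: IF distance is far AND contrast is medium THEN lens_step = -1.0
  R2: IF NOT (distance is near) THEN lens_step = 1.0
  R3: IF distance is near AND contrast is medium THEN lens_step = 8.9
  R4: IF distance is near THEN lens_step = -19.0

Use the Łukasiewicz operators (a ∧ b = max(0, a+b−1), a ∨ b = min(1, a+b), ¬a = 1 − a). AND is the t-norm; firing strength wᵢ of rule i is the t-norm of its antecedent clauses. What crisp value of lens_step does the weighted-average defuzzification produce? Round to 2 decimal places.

R1 (z=-1.0): far=0.78, medium=0.22; AND[max(0, a+b−1)] → w = 0.00
R2 (z=1.0): ¬near=1−0.86=0.14 → w = 0.14
R3 (z=8.9): near=0.86, medium=0.22; AND[max(0, a+b−1)] → w = 0.08
R4 (z=-19.0): near=0.86 → w = 0.86
Weighted average = (0.00·-1.0 + 0.14·1.0 + 0.08·8.9 + 0.86·-19.0) / (0.00 + 0.14 + 0.08 + 0.86)
  = -15.4880 / 1.0800 = -14.34

-14.34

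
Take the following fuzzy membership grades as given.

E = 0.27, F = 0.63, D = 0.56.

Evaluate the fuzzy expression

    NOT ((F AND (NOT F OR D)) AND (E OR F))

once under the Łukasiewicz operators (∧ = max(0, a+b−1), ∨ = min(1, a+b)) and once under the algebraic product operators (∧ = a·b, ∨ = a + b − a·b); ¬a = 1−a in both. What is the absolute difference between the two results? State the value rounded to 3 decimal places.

0.128

Under Łukasiewicz:
  NOT F = 1 − 0.63 = 0.37
  NOT F OR D = min(1, a+b) on (0.37, 0.56) = 0.93
  F AND (NOT F OR D) = max(0, a+b−1) on (0.63, 0.93) = 0.56
  E OR F = min(1, a+b) on (0.27, 0.63) = 0.90
  (F AND (NOT F OR D)) AND (E OR F) = max(0, a+b−1) on (0.56, 0.90) = 0.46
  NOT ((F AND (NOT F OR D)) AND (E OR F)) = 1 − 0.46 = 0.54
  → value = 0.5400
Under algebraic product:
  NOT F = 1 − 0.6300 = 0.3700
  NOT F OR D = a + b − a·b on (0.3700, 0.5600) = 0.7228
  F AND (NOT F OR D) = a·b on (0.6300, 0.7228) = 0.4554
  E OR F = a + b − a·b on (0.2700, 0.6300) = 0.7299
  (F AND (NOT F OR D)) AND (E OR F) = a·b on (0.4554, 0.7299) = 0.3324
  NOT ((F AND (NOT F OR D)) AND (E OR F)) = 1 − 0.3324 = 0.6676
  → value = 0.6676
|0.5400 − 0.6676| = 0.128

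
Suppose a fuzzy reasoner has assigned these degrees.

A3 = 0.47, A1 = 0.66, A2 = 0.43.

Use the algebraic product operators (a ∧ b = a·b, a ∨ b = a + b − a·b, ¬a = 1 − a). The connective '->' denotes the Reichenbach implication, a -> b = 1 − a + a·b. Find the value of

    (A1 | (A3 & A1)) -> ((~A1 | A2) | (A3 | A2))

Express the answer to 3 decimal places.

0.913

A3 & A1 = a·b on (0.4700, 0.6600) = 0.3102
A1 | (A3 & A1) = a + b − a·b on (0.6600, 0.3102) = 0.7655
~A1 = 1 − 0.6600 = 0.3400
~A1 | A2 = a + b − a·b on (0.3400, 0.4300) = 0.6238
A3 | A2 = a + b − a·b on (0.4700, 0.4300) = 0.6979
(~A1 | A2) | (A3 | A2) = a + b − a·b on (0.6238, 0.6979) = 0.8863
(A1 | (A3 & A1)) -> ((~A1 | A2) | (A3 | A2))  [Reichenbach: 1 − a + a·b] with a=0.7655, b=0.8863 → 0.9130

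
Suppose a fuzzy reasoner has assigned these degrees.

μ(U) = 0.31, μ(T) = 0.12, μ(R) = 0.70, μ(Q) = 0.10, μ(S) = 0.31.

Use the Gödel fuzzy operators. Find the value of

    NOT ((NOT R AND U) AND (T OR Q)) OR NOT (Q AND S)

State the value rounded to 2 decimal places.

0.90

NOT R = 1 − 0.70 = 0.30
NOT R AND U = min(a, b) on (0.30, 0.31) = 0.30
T OR Q = max(a, b) on (0.12, 0.10) = 0.12
(NOT R AND U) AND (T OR Q) = min(a, b) on (0.30, 0.12) = 0.12
NOT ((NOT R AND U) AND (T OR Q)) = 1 − 0.12 = 0.88
Q AND S = min(a, b) on (0.10, 0.31) = 0.10
NOT (Q AND S) = 1 − 0.10 = 0.90
NOT ((NOT R AND U) AND (T OR Q)) OR NOT (Q AND S) = max(a, b) on (0.88, 0.90) = 0.90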